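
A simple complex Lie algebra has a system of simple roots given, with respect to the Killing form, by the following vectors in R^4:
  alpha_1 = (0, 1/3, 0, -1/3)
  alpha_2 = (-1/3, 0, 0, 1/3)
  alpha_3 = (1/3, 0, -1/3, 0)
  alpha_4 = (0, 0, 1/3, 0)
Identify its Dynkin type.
Compute the Cartan integers a_ij = 2(alpha_i, alpha_j)/(alpha_j, alpha_j); the resulting 4x4 Cartan matrix is
[[2, -1, 0, 0], [-1, 2, -1, 0], [0, -1, 2, -2], [0, 0, -1, 2]].
The roots have two lengths (squared-length ratio 2:1); the short ones are alpha_{4}. The associated Dynkin diagram is a chain of 4 nodes with a double edge at one end; the terminal node there is the unique short simple root (B_4), so the type is B_4 (the algebra so(9)).

B_4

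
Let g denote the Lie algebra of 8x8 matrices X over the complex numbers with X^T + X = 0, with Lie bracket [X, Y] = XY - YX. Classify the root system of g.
This is so(8) with 8 even, which has dimension 8(8-1)/2 = 28 and rank 8/2 = 4. In the classification of classical Lie algebras, the orthogonal algebra so(2n) in an even number of variables has type D_n; here n = 4, so the Dynkin diagram is a chain of 2 nodes with a fork of two nodes at one end (D_4). Hence the type is D_4.

D_4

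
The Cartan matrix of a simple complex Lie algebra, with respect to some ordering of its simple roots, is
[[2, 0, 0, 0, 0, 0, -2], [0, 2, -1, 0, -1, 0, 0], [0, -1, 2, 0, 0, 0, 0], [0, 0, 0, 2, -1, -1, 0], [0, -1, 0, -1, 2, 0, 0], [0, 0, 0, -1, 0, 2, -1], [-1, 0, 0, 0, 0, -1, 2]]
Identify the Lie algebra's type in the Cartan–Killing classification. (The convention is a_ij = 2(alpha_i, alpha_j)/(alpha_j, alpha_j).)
The matrix has rank 7 with 2's on the diagonal. Reading the off-diagonal entries as Dynkin edges (a single edge where a_ij = a_ji = -1; a double or triple edge where a_ij * a_ji = 2 or 3), the diagram is a chain of 7 nodes with a double edge at one end; the terminal node there is the unique long simple root (C_7). One simple-root ordering that puts it in standard form is (alpha_3, alpha_2, alpha_5, alpha_4, alpha_6, alpha_7, alpha_1). So the algebra is type C_7, i.e. sp(14).

C_7 (sp(14))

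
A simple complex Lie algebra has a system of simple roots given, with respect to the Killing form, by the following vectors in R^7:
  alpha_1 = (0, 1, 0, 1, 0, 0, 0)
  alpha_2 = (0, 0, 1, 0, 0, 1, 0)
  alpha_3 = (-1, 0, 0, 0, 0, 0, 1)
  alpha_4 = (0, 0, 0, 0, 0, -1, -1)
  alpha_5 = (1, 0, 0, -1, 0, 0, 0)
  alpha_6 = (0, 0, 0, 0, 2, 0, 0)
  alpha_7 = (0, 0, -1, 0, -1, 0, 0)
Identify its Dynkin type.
Compute the Cartan integers a_ij = 2(alpha_i, alpha_j)/(alpha_j, alpha_j); the resulting 7x7 Cartan matrix is
[[2, 0, 0, 0, -1, 0, 0], [0, 2, 0, -1, 0, 0, -1], [0, 0, 2, -1, -1, 0, 0], [0, -1, -1, 2, 0, 0, 0], [-1, 0, -1, 0, 2, 0, 0], [0, 0, 0, 0, 0, 2, -2], [0, -1, 0, 0, 0, -1, 2]].
The roots have two lengths (squared-length ratio 2:1); the short ones are alpha_{1,2,3,4,5,7}. The associated Dynkin diagram is a chain of 7 nodes with a double edge at one end; the terminal node there is the unique long simple root (C_7), so the type is C_7 (the algebra sp(14)).

C7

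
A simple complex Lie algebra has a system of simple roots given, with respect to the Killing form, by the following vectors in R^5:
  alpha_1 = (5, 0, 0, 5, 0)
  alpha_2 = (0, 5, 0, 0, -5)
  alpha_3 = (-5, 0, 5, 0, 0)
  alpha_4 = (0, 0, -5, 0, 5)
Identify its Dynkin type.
Compute the Cartan integers a_ij = 2(alpha_i, alpha_j)/(alpha_j, alpha_j); the resulting 4x4 Cartan matrix is
[[2, 0, -1, 0], [0, 2, 0, -1], [-1, 0, 2, -1], [0, -1, -1, 2]].
All simple roots have the same length, so the diagram is simply laced. The associated Dynkin diagram is a chain of 4 nodes with single edges (A_4), so the type is A_4 (the algebra sl(5)).

A4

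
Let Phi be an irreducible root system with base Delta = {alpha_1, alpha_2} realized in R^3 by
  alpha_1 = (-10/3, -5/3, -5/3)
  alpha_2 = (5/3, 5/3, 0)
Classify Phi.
Compute the Cartan integers a_ij = 2(alpha_i, alpha_j)/(alpha_j, alpha_j); the resulting 2x2 Cartan matrix is
[[2, -3], [-1, 2]].
The roots have two lengths (squared-length ratio 3:1); the short ones are alpha_{2}. The associated Dynkin diagram is two nodes joined by a triple edge (G_2), so the type is G_2.

G_2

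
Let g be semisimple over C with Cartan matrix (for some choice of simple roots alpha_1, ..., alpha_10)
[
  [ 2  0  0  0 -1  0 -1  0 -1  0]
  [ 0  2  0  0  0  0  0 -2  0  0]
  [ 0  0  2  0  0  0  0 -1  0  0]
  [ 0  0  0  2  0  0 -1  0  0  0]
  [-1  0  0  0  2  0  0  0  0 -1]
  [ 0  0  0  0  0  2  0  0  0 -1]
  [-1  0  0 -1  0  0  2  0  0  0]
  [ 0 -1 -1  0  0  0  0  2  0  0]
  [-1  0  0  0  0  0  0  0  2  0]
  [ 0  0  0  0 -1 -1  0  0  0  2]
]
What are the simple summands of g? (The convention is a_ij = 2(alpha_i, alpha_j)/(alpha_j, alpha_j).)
The diagram associated to this matrix has two connected components: the simple roots {alpha_2, alpha_3, alpha_8} form a chain of 3 nodes with a double edge at one end; the terminal node there is the unique long simple root (C_3), and {alpha_1, alpha_4, alpha_5, alpha_6, alpha_7, alpha_9, alpha_10} form a chain of 6 nodes with one extra node attached to the third node from one end (E_7). A semisimple Lie algebra decomposes uniquely as the direct sum of simple ideals, one per connected component of its Dynkin diagram, so g ≅ C_3 ⊕ E_7 (dimension 21 + 133 = 154).

C_3 + E_7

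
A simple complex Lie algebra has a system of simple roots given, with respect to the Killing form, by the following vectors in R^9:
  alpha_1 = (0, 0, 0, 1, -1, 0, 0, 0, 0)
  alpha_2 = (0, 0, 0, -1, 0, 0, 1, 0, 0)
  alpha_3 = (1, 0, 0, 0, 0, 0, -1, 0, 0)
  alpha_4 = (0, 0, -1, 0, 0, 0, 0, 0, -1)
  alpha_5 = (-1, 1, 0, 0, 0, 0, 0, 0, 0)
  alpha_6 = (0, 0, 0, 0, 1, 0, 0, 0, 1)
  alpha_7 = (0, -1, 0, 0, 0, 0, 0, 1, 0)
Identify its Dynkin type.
Compute the Cartan integers a_ij = 2(alpha_i, alpha_j)/(alpha_j, alpha_j); the resulting 7x7 Cartan matrix is
[[2, -1, 0, 0, 0, -1, 0], [-1, 2, -1, 0, 0, 0, 0], [0, -1, 2, 0, -1, 0, 0], [0, 0, 0, 2, 0, -1, 0], [0, 0, -1, 0, 2, 0, -1], [-1, 0, 0, -1, 0, 2, 0], [0, 0, 0, 0, -1, 0, 2]].
All simple roots have the same length, so the diagram is simply laced. The associated Dynkin diagram is a chain of 7 nodes with single edges (A_7), so the type is A_7 (the algebra sl(8)).

A_7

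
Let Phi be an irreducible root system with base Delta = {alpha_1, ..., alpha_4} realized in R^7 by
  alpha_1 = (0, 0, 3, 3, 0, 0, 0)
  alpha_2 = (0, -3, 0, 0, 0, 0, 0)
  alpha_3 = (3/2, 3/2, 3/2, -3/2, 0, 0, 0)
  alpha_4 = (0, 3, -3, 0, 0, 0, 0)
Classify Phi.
F_4

Compute the Cartan integers a_ij = 2(alpha_i, alpha_j)/(alpha_j, alpha_j); the resulting 4x4 Cartan matrix is
[[2, 0, 0, -1], [0, 2, -1, -1], [0, -1, 2, 0], [-1, -2, 0, 2]].
The roots have two lengths (squared-length ratio 2:1); the short ones are alpha_{2,3}. The associated Dynkin diagram is a chain of 4 nodes with a double edge between the middle two (F_4), so the type is F_4.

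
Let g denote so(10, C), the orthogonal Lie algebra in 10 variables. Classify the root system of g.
D_5

This is so(10) with 10 even, which has dimension 10(10-1)/2 = 45 and rank 10/2 = 5. In the classification of classical Lie algebras, the orthogonal algebra so(2n) in an even number of variables has type D_n; here n = 5, so the Dynkin diagram is a chain of 3 nodes with a fork of two nodes at one end (D_5). Hence the type is D_5.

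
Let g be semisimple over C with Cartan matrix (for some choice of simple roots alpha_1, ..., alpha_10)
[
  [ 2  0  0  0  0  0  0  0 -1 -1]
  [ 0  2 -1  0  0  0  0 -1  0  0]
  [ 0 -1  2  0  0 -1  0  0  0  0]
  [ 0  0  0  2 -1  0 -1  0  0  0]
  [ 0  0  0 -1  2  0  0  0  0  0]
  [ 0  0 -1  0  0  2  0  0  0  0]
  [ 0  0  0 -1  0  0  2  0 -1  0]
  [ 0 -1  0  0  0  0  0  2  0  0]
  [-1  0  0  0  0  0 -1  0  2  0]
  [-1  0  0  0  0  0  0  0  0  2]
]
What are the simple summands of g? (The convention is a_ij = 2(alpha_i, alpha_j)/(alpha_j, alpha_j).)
A_4 ⊕ A_6

The diagram associated to this matrix has two connected components: the simple roots {alpha_2, alpha_3, alpha_6, alpha_8} form a chain of 4 nodes with single edges (A_4), and {alpha_1, alpha_4, alpha_5, alpha_7, alpha_9, alpha_10} form a chain of 6 nodes with single edges (A_6). A semisimple Lie algebra decomposes uniquely as the direct sum of simple ideals, one per connected component of its Dynkin diagram, so g ≅ A_4 ⊕ A_6 (dimension 24 + 48 = 72).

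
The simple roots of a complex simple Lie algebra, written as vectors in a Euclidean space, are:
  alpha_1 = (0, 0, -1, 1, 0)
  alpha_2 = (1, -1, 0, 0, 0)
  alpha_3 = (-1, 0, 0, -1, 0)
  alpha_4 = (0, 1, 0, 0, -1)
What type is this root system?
type A_4

Compute the Cartan integers a_ij = 2(alpha_i, alpha_j)/(alpha_j, alpha_j); the resulting 4x4 Cartan matrix is
[[2, 0, -1, 0], [0, 2, -1, -1], [-1, -1, 2, 0], [0, -1, 0, 2]].
All simple roots have the same length, so the diagram is simply laced. The associated Dynkin diagram is a chain of 4 nodes with single edges (A_4), so the type is A_4 (the algebra sl(5)).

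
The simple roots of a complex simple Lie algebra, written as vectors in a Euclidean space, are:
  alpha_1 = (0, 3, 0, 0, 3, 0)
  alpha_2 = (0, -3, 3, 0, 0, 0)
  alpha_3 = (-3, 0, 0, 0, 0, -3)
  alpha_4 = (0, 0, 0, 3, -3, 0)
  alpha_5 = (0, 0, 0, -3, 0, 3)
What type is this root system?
Compute the Cartan integers a_ij = 2(alpha_i, alpha_j)/(alpha_j, alpha_j); the resulting 5x5 Cartan matrix is
[[2, -1, 0, -1, 0], [-1, 2, 0, 0, 0], [0, 0, 2, 0, -1], [-1, 0, 0, 2, -1], [0, 0, -1, -1, 2]].
All simple roots have the same length, so the diagram is simply laced. The associated Dynkin diagram is a chain of 5 nodes with single edges (A_5), so the type is A_5 (the algebra sl(6)).

A5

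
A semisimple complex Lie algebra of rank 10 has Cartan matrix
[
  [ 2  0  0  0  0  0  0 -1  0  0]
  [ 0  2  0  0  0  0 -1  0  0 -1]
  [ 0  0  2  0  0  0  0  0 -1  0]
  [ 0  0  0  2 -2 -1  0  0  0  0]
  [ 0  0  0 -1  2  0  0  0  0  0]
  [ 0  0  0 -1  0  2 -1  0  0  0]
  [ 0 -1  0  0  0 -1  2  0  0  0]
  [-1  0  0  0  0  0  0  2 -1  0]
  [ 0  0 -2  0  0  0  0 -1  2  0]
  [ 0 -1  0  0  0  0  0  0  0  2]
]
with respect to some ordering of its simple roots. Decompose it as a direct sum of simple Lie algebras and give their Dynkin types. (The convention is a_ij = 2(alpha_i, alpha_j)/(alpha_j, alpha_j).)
B_4 + B_6

The diagram associated to this matrix has two connected components: the simple roots {alpha_1, alpha_3, alpha_8, alpha_9} form a chain of 4 nodes with a double edge at one end; the terminal node there is the unique short simple root (B_4), and {alpha_2, alpha_4, alpha_5, alpha_6, alpha_7, alpha_10} form a chain of 6 nodes with a double edge at one end; the terminal node there is the unique short simple root (B_6). A semisimple Lie algebra decomposes uniquely as the direct sum of simple ideals, one per connected component of its Dynkin diagram, so g ≅ B_4 ⊕ B_6 (dimension 36 + 78 = 114).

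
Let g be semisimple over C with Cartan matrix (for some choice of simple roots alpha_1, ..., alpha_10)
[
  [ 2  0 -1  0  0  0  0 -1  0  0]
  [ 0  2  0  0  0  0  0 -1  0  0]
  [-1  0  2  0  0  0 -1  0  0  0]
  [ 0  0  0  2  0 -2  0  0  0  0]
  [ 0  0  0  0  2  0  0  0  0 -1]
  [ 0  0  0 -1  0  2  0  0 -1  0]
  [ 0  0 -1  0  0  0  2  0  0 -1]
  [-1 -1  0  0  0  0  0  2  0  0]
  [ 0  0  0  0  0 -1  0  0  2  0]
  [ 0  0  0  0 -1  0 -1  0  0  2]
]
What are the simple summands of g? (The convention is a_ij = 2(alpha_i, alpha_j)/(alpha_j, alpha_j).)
A7 + C3

The diagram associated to this matrix has two connected components: the simple roots {alpha_1, alpha_2, alpha_3, alpha_5, alpha_7, alpha_8, alpha_10} form a chain of 7 nodes with single edges (A_7), and {alpha_4, alpha_6, alpha_9} form a chain of 3 nodes with a double edge at one end; the terminal node there is the unique long simple root (C_3). A semisimple Lie algebra decomposes uniquely as the direct sum of simple ideals, one per connected component of its Dynkin diagram, so g ≅ A_7 ⊕ C_3 (dimension 63 + 21 = 84).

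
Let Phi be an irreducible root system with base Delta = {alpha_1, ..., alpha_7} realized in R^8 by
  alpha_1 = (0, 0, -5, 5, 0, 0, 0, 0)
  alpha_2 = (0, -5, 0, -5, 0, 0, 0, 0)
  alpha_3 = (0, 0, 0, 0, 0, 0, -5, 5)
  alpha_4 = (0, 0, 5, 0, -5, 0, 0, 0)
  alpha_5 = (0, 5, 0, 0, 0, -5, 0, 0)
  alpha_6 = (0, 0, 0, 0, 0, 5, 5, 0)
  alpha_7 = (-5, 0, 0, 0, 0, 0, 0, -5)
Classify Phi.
A_7 (sl(8))

Compute the Cartan integers a_ij = 2(alpha_i, alpha_j)/(alpha_j, alpha_j); the resulting 7x7 Cartan matrix is
[[2, -1, 0, -1, 0, 0, 0], [-1, 2, 0, 0, -1, 0, 0], [0, 0, 2, 0, 0, -1, -1], [-1, 0, 0, 2, 0, 0, 0], [0, -1, 0, 0, 2, -1, 0], [0, 0, -1, 0, -1, 2, 0], [0, 0, -1, 0, 0, 0, 2]].
All simple roots have the same length, so the diagram is simply laced. The associated Dynkin diagram is a chain of 7 nodes with single edges (A_7), so the type is A_7 (the algebra sl(8)).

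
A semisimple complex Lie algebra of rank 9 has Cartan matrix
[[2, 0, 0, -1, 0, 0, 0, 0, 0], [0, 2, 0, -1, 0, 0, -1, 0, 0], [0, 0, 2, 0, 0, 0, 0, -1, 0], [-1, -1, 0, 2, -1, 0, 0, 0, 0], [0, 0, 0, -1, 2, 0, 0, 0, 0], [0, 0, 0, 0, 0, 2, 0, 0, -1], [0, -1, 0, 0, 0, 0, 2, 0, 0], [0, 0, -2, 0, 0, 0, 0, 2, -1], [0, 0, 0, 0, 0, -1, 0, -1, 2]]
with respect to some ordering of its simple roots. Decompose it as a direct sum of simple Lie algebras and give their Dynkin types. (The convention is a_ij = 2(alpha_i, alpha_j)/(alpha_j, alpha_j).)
The diagram associated to this matrix has two connected components: the simple roots {alpha_3, alpha_6, alpha_8, alpha_9} form a chain of 4 nodes with a double edge at one end; the terminal node there is the unique short simple root (B_4), and {alpha_1, alpha_2, alpha_4, alpha_5, alpha_7} form a chain of 3 nodes with a fork of two nodes at one end (D_5). A semisimple Lie algebra decomposes uniquely as the direct sum of simple ideals, one per connected component of its Dynkin diagram, so g ≅ B_4 ⊕ D_5 (dimension 36 + 45 = 81).

B_4 ⊕ D_5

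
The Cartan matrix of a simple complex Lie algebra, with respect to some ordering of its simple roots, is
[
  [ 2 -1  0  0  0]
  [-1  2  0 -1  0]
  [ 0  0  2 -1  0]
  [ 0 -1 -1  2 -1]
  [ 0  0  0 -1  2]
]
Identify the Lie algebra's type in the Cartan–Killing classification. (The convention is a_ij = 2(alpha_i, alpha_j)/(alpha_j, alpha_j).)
The matrix has rank 5 with 2's on the diagonal. Reading the off-diagonal entries as Dynkin edges (a single edge where a_ij = a_ji = -1; a double or triple edge where a_ij * a_ji = 2 or 3), the diagram is a chain of 3 nodes with a fork of two nodes at one end (D_5). One simple-root ordering that puts it in standard form is (alpha_1, alpha_2, alpha_4, alpha_3, alpha_5). So the algebra is type D_5, i.e. so(10).

type D_5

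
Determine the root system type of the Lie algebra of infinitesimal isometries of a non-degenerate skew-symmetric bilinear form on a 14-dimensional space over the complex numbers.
type C_7

This is sp(14), which has dimension 14(14+1)/2 = 105 and rank 14/2 = 7. In the classification of classical Lie algebras, the symplectic algebra sp(2n) has type C_n; here n = 7, so the Dynkin diagram is a chain of 7 nodes with a double edge at one end; the terminal node there is the unique long simple root (C_7). Hence the type is C_7.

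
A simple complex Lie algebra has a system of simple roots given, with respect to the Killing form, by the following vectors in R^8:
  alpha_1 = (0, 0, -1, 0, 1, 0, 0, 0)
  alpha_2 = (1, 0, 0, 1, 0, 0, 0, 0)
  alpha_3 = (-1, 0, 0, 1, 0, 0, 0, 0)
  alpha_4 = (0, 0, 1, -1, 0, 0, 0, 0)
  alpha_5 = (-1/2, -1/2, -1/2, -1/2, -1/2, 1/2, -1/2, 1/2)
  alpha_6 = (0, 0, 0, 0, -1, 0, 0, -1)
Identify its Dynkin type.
E_6

Compute the Cartan integers a_ij = 2(alpha_i, alpha_j)/(alpha_j, alpha_j); the resulting 6x6 Cartan matrix is
[[2, 0, 0, -1, 0, -1], [0, 2, 0, -1, -1, 0], [0, 0, 2, -1, 0, 0], [-1, -1, -1, 2, 0, 0], [0, -1, 0, 0, 2, 0], [-1, 0, 0, 0, 0, 2]].
All simple roots have the same length, so the diagram is simply laced. The associated Dynkin diagram is a chain of 5 nodes with one extra node attached to the third node from one end (E_6), so the type is E_6.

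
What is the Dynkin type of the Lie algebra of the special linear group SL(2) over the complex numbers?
A1

This is sl(2), which has dimension 2^2 - 1 = 3 and rank 2 - 1 = 1 (a Cartan subalgebra is the diagonal traceless matrices). In the classification of classical Lie algebras, the special linear algebra sl(n+1) has type A_n; here n = 1, so the Dynkin diagram is a chain of 1 nodes with single edges (A_1). Hence the type is A_1.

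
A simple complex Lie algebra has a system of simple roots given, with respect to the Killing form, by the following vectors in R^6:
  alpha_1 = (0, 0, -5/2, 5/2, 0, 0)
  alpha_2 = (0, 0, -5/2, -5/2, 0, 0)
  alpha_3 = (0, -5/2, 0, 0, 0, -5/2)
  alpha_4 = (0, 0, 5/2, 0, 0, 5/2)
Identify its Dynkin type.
D4

Compute the Cartan integers a_ij = 2(alpha_i, alpha_j)/(alpha_j, alpha_j); the resulting 4x4 Cartan matrix is
[[2, 0, 0, -1], [0, 2, 0, -1], [0, 0, 2, -1], [-1, -1, -1, 2]].
All simple roots have the same length, so the diagram is simply laced. The associated Dynkin diagram is a chain of 2 nodes with a fork of two nodes at one end (D_4), so the type is D_4 (the algebra so(8)).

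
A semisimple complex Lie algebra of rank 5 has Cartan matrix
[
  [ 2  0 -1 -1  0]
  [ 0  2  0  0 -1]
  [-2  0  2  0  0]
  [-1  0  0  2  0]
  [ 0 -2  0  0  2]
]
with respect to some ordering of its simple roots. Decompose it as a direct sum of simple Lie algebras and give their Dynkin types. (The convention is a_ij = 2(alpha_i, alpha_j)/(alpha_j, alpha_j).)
type B_2 + type C_3

The diagram associated to this matrix has two connected components: the simple roots {alpha_2, alpha_5} form a chain of 2 nodes with a double edge at one end; the terminal node there is the unique short simple root (B_2), and {alpha_1, alpha_3, alpha_4} form a chain of 3 nodes with a double edge at one end; the terminal node there is the unique long simple root (C_3). A semisimple Lie algebra decomposes uniquely as the direct sum of simple ideals, one per connected component of its Dynkin diagram, so g ≅ B_2 ⊕ C_3 (dimension 10 + 21 = 31).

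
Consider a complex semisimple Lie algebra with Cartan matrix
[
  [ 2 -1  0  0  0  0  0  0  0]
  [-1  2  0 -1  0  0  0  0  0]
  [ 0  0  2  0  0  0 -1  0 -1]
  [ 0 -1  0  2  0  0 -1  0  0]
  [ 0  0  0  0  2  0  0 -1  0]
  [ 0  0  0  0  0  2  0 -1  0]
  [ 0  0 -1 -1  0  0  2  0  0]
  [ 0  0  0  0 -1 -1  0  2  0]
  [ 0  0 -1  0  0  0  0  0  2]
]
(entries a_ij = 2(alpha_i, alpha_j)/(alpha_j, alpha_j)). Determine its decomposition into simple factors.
A_3 ⊕ A_6

The diagram associated to this matrix has two connected components: the simple roots {alpha_5, alpha_6, alpha_8} form a chain of 3 nodes with single edges (A_3), and {alpha_1, alpha_2, alpha_3, alpha_4, alpha_7, alpha_9} form a chain of 6 nodes with single edges (A_6). A semisimple Lie algebra decomposes uniquely as the direct sum of simple ideals, one per connected component of its Dynkin diagram, so g ≅ A_3 ⊕ A_6 (dimension 15 + 48 = 63).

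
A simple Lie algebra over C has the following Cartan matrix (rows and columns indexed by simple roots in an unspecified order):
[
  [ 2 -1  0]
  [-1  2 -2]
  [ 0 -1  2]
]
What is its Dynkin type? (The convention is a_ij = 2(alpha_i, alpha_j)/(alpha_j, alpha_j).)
The matrix has rank 3 with 2's on the diagonal. Reading the off-diagonal entries as Dynkin edges (a single edge where a_ij = a_ji = -1; a double or triple edge where a_ij * a_ji = 2 or 3), the diagram is a chain of 3 nodes with a double edge at one end; the terminal node there is the unique short simple root (B_3). One simple-root ordering that puts it in standard form is (alpha_1, alpha_2, alpha_3). So the algebra is type B_3, i.e. so(7).

type B_3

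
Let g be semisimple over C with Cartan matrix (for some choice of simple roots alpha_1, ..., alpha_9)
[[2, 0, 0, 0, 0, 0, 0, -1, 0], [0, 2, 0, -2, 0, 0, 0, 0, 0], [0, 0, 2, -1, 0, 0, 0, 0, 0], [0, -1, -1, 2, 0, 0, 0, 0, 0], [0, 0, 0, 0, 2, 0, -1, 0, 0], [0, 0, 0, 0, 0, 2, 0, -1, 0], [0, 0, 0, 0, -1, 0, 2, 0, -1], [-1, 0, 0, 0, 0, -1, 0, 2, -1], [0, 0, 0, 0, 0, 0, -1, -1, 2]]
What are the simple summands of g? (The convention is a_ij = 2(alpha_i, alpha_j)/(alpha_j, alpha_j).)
C_3 + D_6

The diagram associated to this matrix has two connected components: the simple roots {alpha_2, alpha_3, alpha_4} form a chain of 3 nodes with a double edge at one end; the terminal node there is the unique long simple root (C_3), and {alpha_1, alpha_5, alpha_6, alpha_7, alpha_8, alpha_9} form a chain of 4 nodes with a fork of two nodes at one end (D_6). A semisimple Lie algebra decomposes uniquely as the direct sum of simple ideals, one per connected component of its Dynkin diagram, so g ≅ C_3 ⊕ D_6 (dimension 21 + 66 = 87).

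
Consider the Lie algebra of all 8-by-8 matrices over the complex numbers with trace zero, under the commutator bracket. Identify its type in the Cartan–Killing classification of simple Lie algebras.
A_7

This is sl(8), which has dimension 8^2 - 1 = 63 and rank 8 - 1 = 7 (a Cartan subalgebra is the diagonal traceless matrices). In the classification of classical Lie algebras, the special linear algebra sl(n+1) has type A_n; here n = 7, so the Dynkin diagram is a chain of 7 nodes with single edges (A_7). Hence the type is A_7.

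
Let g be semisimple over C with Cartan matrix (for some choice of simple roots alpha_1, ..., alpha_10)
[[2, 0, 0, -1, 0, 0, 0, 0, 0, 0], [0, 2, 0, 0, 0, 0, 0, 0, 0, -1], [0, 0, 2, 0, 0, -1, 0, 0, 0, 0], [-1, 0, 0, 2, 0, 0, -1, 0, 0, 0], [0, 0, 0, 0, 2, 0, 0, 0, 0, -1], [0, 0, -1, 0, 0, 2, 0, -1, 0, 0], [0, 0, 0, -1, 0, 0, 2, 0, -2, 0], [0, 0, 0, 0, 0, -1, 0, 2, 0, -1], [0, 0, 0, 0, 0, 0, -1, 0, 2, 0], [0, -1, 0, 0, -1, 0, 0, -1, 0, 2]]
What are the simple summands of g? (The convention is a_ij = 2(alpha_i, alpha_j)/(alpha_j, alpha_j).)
The diagram associated to this matrix has two connected components: the simple roots {alpha_1, alpha_4, alpha_7, alpha_9} form a chain of 4 nodes with a double edge at one end; the terminal node there is the unique short simple root (B_4), and {alpha_2, alpha_3, alpha_5, alpha_6, alpha_8, alpha_10} form a chain of 4 nodes with a fork of two nodes at one end (D_6). A semisimple Lie algebra decomposes uniquely as the direct sum of simple ideals, one per connected component of its Dynkin diagram, so g ≅ B_4 ⊕ D_6 (dimension 36 + 66 = 102).

B_4 ⊕ D_6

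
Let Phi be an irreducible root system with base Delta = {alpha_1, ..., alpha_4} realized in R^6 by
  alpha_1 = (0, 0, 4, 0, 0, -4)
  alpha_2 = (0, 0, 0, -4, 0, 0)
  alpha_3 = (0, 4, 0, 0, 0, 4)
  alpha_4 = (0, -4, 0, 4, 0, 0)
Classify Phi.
Compute the Cartan integers a_ij = 2(alpha_i, alpha_j)/(alpha_j, alpha_j); the resulting 4x4 Cartan matrix is
[[2, 0, -1, 0], [0, 2, 0, -1], [-1, 0, 2, -1], [0, -2, -1, 2]].
The roots have two lengths (squared-length ratio 2:1); the short ones are alpha_{2}. The associated Dynkin diagram is a chain of 4 nodes with a double edge at one end; the terminal node there is the unique short simple root (B_4), so the type is B_4 (the algebra so(9)).

B4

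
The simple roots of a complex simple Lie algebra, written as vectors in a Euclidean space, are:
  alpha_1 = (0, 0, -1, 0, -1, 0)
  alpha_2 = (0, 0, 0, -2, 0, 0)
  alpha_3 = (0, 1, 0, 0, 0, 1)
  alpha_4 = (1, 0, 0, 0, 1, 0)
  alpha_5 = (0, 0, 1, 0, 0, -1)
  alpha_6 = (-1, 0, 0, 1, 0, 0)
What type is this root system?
Compute the Cartan integers a_ij = 2(alpha_i, alpha_j)/(alpha_j, alpha_j); the resulting 6x6 Cartan matrix is
[[2, 0, 0, -1, -1, 0], [0, 2, 0, 0, 0, -2], [0, 0, 2, 0, -1, 0], [-1, 0, 0, 2, 0, -1], [-1, 0, -1, 0, 2, 0], [0, -1, 0, -1, 0, 2]].
The roots have two lengths (squared-length ratio 2:1); the short ones are alpha_{1,3,4,5,6}. The associated Dynkin diagram is a chain of 6 nodes with a double edge at one end; the terminal node there is the unique long simple root (C_6), so the type is C_6 (the algebra sp(12)).

C6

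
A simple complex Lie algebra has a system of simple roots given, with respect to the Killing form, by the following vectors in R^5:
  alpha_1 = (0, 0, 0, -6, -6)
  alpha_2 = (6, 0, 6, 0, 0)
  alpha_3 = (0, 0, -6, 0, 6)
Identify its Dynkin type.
type A_3

Compute the Cartan integers a_ij = 2(alpha_i, alpha_j)/(alpha_j, alpha_j); the resulting 3x3 Cartan matrix is
[[2, 0, -1], [0, 2, -1], [-1, -1, 2]].
All simple roots have the same length, so the diagram is simply laced. The associated Dynkin diagram is a chain of 3 nodes with single edges (A_3), so the type is A_3 (the algebra sl(4)).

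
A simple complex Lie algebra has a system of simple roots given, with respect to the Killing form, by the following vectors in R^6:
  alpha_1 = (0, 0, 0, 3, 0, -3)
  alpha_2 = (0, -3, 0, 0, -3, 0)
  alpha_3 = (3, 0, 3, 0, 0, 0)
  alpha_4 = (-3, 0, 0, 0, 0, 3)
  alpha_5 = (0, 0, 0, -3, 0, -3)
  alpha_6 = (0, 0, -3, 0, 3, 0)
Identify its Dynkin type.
Compute the Cartan integers a_ij = 2(alpha_i, alpha_j)/(alpha_j, alpha_j); the resulting 6x6 Cartan matrix is
[[2, 0, 0, -1, 0, 0], [0, 2, 0, 0, 0, -1], [0, 0, 2, -1, 0, -1], [-1, 0, -1, 2, -1, 0], [0, 0, 0, -1, 2, 0], [0, -1, -1, 0, 0, 2]].
All simple roots have the same length, so the diagram is simply laced. The associated Dynkin diagram is a chain of 4 nodes with a fork of two nodes at one end (D_6), so the type is D_6 (the algebra so(12)).

D6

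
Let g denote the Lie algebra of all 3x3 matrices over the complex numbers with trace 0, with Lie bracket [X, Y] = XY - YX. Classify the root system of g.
A2

This is sl(3), which has dimension 3^2 - 1 = 8 and rank 3 - 1 = 2 (a Cartan subalgebra is the diagonal traceless matrices). In the classification of classical Lie algebras, the special linear algebra sl(n+1) has type A_n; here n = 2, so the Dynkin diagram is a chain of 2 nodes with single edges (A_2). Hence the type is A_2.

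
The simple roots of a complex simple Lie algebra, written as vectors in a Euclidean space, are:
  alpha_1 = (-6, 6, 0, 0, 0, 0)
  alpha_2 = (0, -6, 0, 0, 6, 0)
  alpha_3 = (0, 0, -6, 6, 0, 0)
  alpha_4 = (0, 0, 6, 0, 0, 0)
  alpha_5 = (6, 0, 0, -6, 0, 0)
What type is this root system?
Compute the Cartan integers a_ij = 2(alpha_i, alpha_j)/(alpha_j, alpha_j); the resulting 5x5 Cartan matrix is
[[2, -1, 0, 0, -1], [-1, 2, 0, 0, 0], [0, 0, 2, -2, -1], [0, 0, -1, 2, 0], [-1, 0, -1, 0, 2]].
The roots have two lengths (squared-length ratio 2:1); the short ones are alpha_{4}. The associated Dynkin diagram is a chain of 5 nodes with a double edge at one end; the terminal node there is the unique short simple root (B_5), so the type is B_5 (the algebra so(11)).

B_5 (so(11))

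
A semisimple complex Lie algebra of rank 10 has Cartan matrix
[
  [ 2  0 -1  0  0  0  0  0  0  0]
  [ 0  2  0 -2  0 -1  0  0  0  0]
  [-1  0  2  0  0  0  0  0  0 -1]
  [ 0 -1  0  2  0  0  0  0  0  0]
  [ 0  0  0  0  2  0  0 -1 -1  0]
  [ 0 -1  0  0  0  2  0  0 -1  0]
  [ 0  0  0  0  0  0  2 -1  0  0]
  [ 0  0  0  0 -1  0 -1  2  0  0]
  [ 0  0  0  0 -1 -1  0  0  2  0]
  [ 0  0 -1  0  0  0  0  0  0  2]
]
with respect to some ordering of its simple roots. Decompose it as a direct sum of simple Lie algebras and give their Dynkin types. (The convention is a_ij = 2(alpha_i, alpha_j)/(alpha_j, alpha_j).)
A3 + B7

The diagram associated to this matrix has two connected components: the simple roots {alpha_1, alpha_3, alpha_10} form a chain of 3 nodes with single edges (A_3), and {alpha_2, alpha_4, alpha_5, alpha_6, alpha_7, alpha_8, alpha_9} form a chain of 7 nodes with a double edge at one end; the terminal node there is the unique short simple root (B_7). A semisimple Lie algebra decomposes uniquely as the direct sum of simple ideals, one per connected component of its Dynkin diagram, so g ≅ A_3 ⊕ B_7 (dimension 15 + 105 = 120).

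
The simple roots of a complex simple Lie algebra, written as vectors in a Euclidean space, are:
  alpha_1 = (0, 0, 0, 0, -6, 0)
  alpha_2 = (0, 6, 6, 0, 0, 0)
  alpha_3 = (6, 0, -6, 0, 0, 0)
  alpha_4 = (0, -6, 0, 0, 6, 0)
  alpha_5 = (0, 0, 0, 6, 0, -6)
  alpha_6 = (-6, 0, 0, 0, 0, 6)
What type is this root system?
type B_6

Compute the Cartan integers a_ij = 2(alpha_i, alpha_j)/(alpha_j, alpha_j); the resulting 6x6 Cartan matrix is
[[2, 0, 0, -1, 0, 0], [0, 2, -1, -1, 0, 0], [0, -1, 2, 0, 0, -1], [-2, -1, 0, 2, 0, 0], [0, 0, 0, 0, 2, -1], [0, 0, -1, 0, -1, 2]].
The roots have two lengths (squared-length ratio 2:1); the short ones are alpha_{1}. The associated Dynkin diagram is a chain of 6 nodes with a double edge at one end; the terminal node there is the unique short simple root (B_6), so the type is B_6 (the algebra so(13)).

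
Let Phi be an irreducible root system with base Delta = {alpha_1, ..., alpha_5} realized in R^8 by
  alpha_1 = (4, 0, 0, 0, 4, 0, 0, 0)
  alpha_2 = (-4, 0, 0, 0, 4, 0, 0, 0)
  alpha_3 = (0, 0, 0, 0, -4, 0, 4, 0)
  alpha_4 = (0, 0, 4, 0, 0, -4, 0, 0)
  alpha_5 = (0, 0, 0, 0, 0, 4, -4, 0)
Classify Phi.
D5

Compute the Cartan integers a_ij = 2(alpha_i, alpha_j)/(alpha_j, alpha_j); the resulting 5x5 Cartan matrix is
[[2, 0, -1, 0, 0], [0, 2, -1, 0, 0], [-1, -1, 2, 0, -1], [0, 0, 0, 2, -1], [0, 0, -1, -1, 2]].
All simple roots have the same length, so the diagram is simply laced. The associated Dynkin diagram is a chain of 3 nodes with a fork of two nodes at one end (D_5), so the type is D_5 (the algebra so(10)).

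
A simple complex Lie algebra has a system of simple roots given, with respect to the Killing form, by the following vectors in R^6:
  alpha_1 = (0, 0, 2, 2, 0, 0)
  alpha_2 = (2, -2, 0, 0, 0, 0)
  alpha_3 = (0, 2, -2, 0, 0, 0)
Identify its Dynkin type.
Compute the Cartan integers a_ij = 2(alpha_i, alpha_j)/(alpha_j, alpha_j); the resulting 3x3 Cartan matrix is
[[2, 0, -1], [0, 2, -1], [-1, -1, 2]].
All simple roots have the same length, so the diagram is simply laced. The associated Dynkin diagram is a chain of 3 nodes with single edges (A_3), so the type is A_3 (the algebra sl(4)).

A_3 (sl(4))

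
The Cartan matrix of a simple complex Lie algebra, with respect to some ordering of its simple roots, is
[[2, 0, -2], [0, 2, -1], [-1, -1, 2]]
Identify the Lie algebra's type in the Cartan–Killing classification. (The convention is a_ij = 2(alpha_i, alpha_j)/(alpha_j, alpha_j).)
C_3 (sp(6))

The matrix has rank 3 with 2's on the diagonal. Reading the off-diagonal entries as Dynkin edges (a single edge where a_ij = a_ji = -1; a double or triple edge where a_ij * a_ji = 2 or 3), the diagram is a chain of 3 nodes with a double edge at one end; the terminal node there is the unique long simple root (C_3). One simple-root ordering that puts it in standard form is (alpha_2, alpha_3, alpha_1). So the algebra is type C_3, i.e. sp(6).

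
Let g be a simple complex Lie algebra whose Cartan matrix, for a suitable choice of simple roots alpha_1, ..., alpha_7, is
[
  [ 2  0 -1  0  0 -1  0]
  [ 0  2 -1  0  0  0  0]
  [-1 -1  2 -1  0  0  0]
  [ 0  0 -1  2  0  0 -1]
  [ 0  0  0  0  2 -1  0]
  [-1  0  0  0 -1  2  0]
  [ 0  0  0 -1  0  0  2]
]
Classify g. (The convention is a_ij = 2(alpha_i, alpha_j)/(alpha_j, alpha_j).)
type E_7

The matrix has rank 7 with 2's on the diagonal. Reading the off-diagonal entries as Dynkin edges (a single edge where a_ij = a_ji = -1; a double or triple edge where a_ij * a_ji = 2 or 3), the diagram is a chain of 6 nodes with one extra node attached to the third node from one end (E_7). One simple-root ordering that puts it in standard form is (alpha_7, alpha_2, alpha_4, alpha_3, alpha_1, alpha_6, alpha_5). So the algebra is type E_7.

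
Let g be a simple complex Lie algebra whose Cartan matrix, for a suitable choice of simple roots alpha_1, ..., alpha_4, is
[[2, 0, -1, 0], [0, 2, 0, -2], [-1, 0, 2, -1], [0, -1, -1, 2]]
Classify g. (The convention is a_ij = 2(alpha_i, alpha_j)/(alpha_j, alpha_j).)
The matrix has rank 4 with 2's on the diagonal. Reading the off-diagonal entries as Dynkin edges (a single edge where a_ij = a_ji = -1; a double or triple edge where a_ij * a_ji = 2 or 3), the diagram is a chain of 4 nodes with a double edge at one end; the terminal node there is the unique long simple root (C_4). One simple-root ordering that puts it in standard form is (alpha_1, alpha_3, alpha_4, alpha_2). So the algebra is type C_4, i.e. sp(8).

C4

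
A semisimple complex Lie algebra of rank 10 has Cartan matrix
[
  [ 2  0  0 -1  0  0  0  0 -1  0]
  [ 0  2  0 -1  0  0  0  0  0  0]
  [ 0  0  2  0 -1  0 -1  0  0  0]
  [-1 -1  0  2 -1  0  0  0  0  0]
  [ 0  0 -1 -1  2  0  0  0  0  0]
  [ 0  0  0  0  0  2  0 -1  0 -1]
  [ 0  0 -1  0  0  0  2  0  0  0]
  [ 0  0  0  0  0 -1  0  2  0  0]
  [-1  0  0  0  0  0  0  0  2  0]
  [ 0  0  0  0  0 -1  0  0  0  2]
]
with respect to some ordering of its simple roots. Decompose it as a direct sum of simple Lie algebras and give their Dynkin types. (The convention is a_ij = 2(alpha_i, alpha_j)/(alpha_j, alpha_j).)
The diagram associated to this matrix has two connected components: the simple roots {alpha_6, alpha_8, alpha_10} form a chain of 3 nodes with single edges (A_3), and {alpha_1, alpha_2, alpha_3, alpha_4, alpha_5, alpha_7, alpha_9} form a chain of 6 nodes with one extra node attached to the third node from one end (E_7). A semisimple Lie algebra decomposes uniquely as the direct sum of simple ideals, one per connected component of its Dynkin diagram, so g ≅ A_3 ⊕ E_7 (dimension 15 + 133 = 148).

A_3 (sl(4)) ⊕ E_7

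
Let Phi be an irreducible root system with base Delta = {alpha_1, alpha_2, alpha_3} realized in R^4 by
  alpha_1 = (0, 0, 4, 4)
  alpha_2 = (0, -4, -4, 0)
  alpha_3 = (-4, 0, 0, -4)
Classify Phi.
Compute the Cartan integers a_ij = 2(alpha_i, alpha_j)/(alpha_j, alpha_j); the resulting 3x3 Cartan matrix is
[[2, -1, -1], [-1, 2, 0], [-1, 0, 2]].
All simple roots have the same length, so the diagram is simply laced. The associated Dynkin diagram is a chain of 3 nodes with single edges (A_3), so the type is A_3 (the algebra sl(4)).

A_3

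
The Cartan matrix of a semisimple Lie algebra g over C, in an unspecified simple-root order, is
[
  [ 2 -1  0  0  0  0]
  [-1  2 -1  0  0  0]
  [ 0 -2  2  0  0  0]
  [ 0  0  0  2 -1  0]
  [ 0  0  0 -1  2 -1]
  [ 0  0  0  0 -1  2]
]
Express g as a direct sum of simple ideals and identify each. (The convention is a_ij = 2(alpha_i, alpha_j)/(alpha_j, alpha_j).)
The diagram associated to this matrix has two connected components: the simple roots {alpha_4, alpha_5, alpha_6} form a chain of 3 nodes with single edges (A_3), and {alpha_1, alpha_2, alpha_3} form a chain of 3 nodes with a double edge at one end; the terminal node there is the unique long simple root (C_3). A semisimple Lie algebra decomposes uniquely as the direct sum of simple ideals, one per connected component of its Dynkin diagram, so g ≅ A_3 ⊕ C_3 (dimension 15 + 21 = 36).

A_3 (sl(4)) + C_3 (sp(6))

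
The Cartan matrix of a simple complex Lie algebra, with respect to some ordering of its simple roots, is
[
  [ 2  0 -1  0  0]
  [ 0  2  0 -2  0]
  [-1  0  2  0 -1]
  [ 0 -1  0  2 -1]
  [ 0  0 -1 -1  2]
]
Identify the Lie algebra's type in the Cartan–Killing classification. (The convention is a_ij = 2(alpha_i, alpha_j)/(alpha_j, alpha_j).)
C_5 (sp(10))

The matrix has rank 5 with 2's on the diagonal. Reading the off-diagonal entries as Dynkin edges (a single edge where a_ij = a_ji = -1; a double or triple edge where a_ij * a_ji = 2 or 3), the diagram is a chain of 5 nodes with a double edge at one end; the terminal node there is the unique long simple root (C_5). One simple-root ordering that puts it in standard form is (alpha_1, alpha_3, alpha_5, alpha_4, alpha_2). So the algebra is type C_5, i.e. sp(10).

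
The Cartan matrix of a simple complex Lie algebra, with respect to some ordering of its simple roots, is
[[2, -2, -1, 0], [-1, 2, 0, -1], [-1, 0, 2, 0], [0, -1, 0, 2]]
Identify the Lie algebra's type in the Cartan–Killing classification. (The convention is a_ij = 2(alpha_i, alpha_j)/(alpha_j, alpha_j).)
type F_4

The matrix has rank 4 with 2's on the diagonal. Reading the off-diagonal entries as Dynkin edges (a single edge where a_ij = a_ji = -1; a double or triple edge where a_ij * a_ji = 2 or 3), the diagram is a chain of 4 nodes with a double edge between the middle two (F_4). One simple-root ordering that puts it in standard form is (alpha_3, alpha_1, alpha_2, alpha_4). So the algebra is type F_4.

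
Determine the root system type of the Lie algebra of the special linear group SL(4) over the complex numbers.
This is sl(4), which has dimension 4^2 - 1 = 15 and rank 4 - 1 = 3 (a Cartan subalgebra is the diagonal traceless matrices). In the classification of classical Lie algebras, the special linear algebra sl(n+1) has type A_n; here n = 3, so the Dynkin diagram is a chain of 3 nodes with single edges (A_3). Hence the type is A_3.

A_3 (sl(4))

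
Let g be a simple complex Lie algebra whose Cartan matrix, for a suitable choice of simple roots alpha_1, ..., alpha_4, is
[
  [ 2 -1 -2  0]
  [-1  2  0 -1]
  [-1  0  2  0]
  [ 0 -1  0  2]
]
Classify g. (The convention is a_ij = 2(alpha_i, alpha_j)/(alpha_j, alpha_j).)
The matrix has rank 4 with 2's on the diagonal. Reading the off-diagonal entries as Dynkin edges (a single edge where a_ij = a_ji = -1; a double or triple edge where a_ij * a_ji = 2 or 3), the diagram is a chain of 4 nodes with a double edge at one end; the terminal node there is the unique short simple root (B_4). One simple-root ordering that puts it in standard form is (alpha_4, alpha_2, alpha_1, alpha_3). So the algebra is type B_4, i.e. so(9).

type B_4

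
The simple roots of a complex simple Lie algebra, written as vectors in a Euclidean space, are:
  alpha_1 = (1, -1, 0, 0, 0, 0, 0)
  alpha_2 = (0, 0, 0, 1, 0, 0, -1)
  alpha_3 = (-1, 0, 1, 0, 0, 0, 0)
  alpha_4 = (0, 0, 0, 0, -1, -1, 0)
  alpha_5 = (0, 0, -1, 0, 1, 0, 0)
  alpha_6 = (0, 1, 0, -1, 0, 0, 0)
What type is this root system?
A_6 (sl(7))

Compute the Cartan integers a_ij = 2(alpha_i, alpha_j)/(alpha_j, alpha_j); the resulting 6x6 Cartan matrix is
[[2, 0, -1, 0, 0, -1], [0, 2, 0, 0, 0, -1], [-1, 0, 2, 0, -1, 0], [0, 0, 0, 2, -1, 0], [0, 0, -1, -1, 2, 0], [-1, -1, 0, 0, 0, 2]].
All simple roots have the same length, so the diagram is simply laced. The associated Dynkin diagram is a chain of 6 nodes with single edges (A_6), so the type is A_6 (the algebra sl(7)).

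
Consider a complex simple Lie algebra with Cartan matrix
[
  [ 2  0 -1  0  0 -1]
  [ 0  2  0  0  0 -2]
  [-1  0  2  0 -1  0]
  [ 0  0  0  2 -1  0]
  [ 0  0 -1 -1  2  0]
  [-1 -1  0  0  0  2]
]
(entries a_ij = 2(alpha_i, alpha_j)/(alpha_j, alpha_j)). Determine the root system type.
The matrix has rank 6 with 2's on the diagonal. Reading the off-diagonal entries as Dynkin edges (a single edge where a_ij = a_ji = -1; a double or triple edge where a_ij * a_ji = 2 or 3), the diagram is a chain of 6 nodes with a double edge at one end; the terminal node there is the unique long simple root (C_6). One simple-root ordering that puts it in standard form is (alpha_4, alpha_5, alpha_3, alpha_1, alpha_6, alpha_2). So the algebra is type C_6, i.e. sp(12).

C_6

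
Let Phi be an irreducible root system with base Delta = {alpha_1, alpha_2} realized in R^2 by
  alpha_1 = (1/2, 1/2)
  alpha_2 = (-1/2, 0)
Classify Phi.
Compute the Cartan integers a_ij = 2(alpha_i, alpha_j)/(alpha_j, alpha_j); the resulting 2x2 Cartan matrix is
[[2, -2], [-1, 2]].
The roots have two lengths (squared-length ratio 2:1); the short ones are alpha_{2}. The associated Dynkin diagram is a chain of 2 nodes with a double edge at one end; the terminal node there is the unique short simple root (B_2), so the type is B_2 (the algebra so(5)).

type B_2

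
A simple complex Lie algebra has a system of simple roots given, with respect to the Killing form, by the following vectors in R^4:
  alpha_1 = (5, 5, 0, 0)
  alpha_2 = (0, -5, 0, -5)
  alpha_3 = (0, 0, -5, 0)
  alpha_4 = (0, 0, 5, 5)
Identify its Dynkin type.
B4

Compute the Cartan integers a_ij = 2(alpha_i, alpha_j)/(alpha_j, alpha_j); the resulting 4x4 Cartan matrix is
[[2, -1, 0, 0], [-1, 2, 0, -1], [0, 0, 2, -1], [0, -1, -2, 2]].
The roots have two lengths (squared-length ratio 2:1); the short ones are alpha_{3}. The associated Dynkin diagram is a chain of 4 nodes with a double edge at one end; the terminal node there is the unique short simple root (B_4), so the type is B_4 (the algebra so(9)).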